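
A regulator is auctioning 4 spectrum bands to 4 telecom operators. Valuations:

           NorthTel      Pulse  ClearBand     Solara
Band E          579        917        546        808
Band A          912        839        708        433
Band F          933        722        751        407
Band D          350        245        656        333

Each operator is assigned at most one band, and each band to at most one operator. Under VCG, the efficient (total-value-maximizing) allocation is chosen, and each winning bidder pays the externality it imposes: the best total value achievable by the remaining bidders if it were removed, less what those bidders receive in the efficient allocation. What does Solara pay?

Efficient allocation: NorthTel→Band F ($933M), Pulse→Band A ($839M), ClearBand→Band D ($656M), Solara→Band E ($808M); total welfare W = $3236M.
Solara receives Band E at value $808M, so the others get W − 808 = $2428M.
Without Solara: best allocation of the remaining 3 bidders over all 4 bands is NorthTel→Band A ($912M), Pulse→Band E ($917M), ClearBand→Band F ($751M), total $2580M.
VCG payment = (others' best without Solara) − (others' welfare with Solara) = 2580 − 2428 = $152M.

Solara pays $152M.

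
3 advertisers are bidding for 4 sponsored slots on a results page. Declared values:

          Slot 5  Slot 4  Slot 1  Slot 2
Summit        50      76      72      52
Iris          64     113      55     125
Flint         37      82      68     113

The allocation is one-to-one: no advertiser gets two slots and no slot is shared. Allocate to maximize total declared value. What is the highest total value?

Max total: $298

This is the linear assignment problem.
Optimal: Summit→Slot 1 ($72), Iris→Slot 4 ($113), Flint→Slot 2 ($113) — total 72+113+113 = $298.
Next-best assignment: Summit→Slot 1, Iris→Slot 2, Flint→Slot 4 = $279.
Swapping Summit↔Flint (Summit→Slot 2 $52, Flint→Slot 1 $68) loses 65.
No other one-to-one assignment exceeds $298.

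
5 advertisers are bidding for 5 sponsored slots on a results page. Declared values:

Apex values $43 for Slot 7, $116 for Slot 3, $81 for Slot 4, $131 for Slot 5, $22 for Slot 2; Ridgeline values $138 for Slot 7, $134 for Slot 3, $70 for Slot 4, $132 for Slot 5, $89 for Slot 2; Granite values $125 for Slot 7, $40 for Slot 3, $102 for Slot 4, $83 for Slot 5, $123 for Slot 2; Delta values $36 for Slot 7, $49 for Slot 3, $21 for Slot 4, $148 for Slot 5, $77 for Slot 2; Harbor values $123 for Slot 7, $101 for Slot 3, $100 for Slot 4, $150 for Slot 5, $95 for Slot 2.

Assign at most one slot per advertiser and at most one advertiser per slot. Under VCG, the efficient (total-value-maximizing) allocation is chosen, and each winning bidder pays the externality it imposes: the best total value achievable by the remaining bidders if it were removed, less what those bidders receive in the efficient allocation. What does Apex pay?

Efficient allocation: Apex→Slot 3 ($116), Ridgeline→Slot 7 ($138), Granite→Slot 2 ($123), Delta→Slot 5 ($148), Harbor→Slot 4 ($100); total welfare W = $625.
Apex receives Slot 3 at value $116, so the others get W − 116 = $509.
Without Apex: best allocation of the remaining 4 bidders over all 5 slots is Ridgeline→Slot 3 ($134), Granite→Slot 2 ($123), Delta→Slot 5 ($148), Harbor→Slot 7 ($123), total $528.
VCG payment = (others' best without Apex) − (others' welfare with Apex) = 528 − 509 = $19.

Apex pays $19.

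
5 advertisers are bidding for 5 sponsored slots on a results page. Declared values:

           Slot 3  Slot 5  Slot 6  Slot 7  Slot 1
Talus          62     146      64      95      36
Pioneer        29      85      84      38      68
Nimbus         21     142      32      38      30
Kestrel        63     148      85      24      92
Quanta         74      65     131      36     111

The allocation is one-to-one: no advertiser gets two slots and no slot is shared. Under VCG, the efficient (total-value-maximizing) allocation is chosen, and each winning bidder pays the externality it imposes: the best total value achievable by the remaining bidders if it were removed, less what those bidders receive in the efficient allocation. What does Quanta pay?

Efficient allocation: Talus→Slot 7 ($95), Pioneer→Slot 1 ($68), Nimbus→Slot 5 ($142), Kestrel→Slot 3 ($63), Quanta→Slot 6 ($131); total welfare W = $499.
Quanta receives Slot 6 at value $131, so the others get W − 131 = $368.
Without Quanta: best allocation of the remaining 4 bidders over all 5 slots is Talus→Slot 7 ($95), Pioneer→Slot 6 ($84), Nimbus→Slot 5 ($142), Kestrel→Slot 1 ($92), total $413.
VCG payment = (others' best without Quanta) − (others' welfare with Quanta) = 413 − 368 = $45.

Quanta pays $45.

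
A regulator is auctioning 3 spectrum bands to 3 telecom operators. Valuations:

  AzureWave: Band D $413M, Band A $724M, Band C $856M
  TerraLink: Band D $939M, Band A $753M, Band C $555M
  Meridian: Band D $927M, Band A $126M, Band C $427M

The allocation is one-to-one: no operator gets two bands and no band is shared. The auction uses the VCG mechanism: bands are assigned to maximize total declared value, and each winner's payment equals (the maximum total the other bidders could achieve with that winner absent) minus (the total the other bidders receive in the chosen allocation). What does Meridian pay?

Meridian pays $186M.

Efficient allocation: AzureWave→Band C ($856M), TerraLink→Band A ($753M), Meridian→Band D ($927M); total welfare W = $2536M.
Meridian receives Band D at value $927M, so the others get W − 927 = $1609M.
Without Meridian: best allocation of the remaining 2 bidders over all 3 bands is AzureWave→Band C ($856M), TerraLink→Band D ($939M), total $1795M.
VCG payment = (others' best without Meridian) − (others' welfare with Meridian) = 1795 − 1609 = $186M.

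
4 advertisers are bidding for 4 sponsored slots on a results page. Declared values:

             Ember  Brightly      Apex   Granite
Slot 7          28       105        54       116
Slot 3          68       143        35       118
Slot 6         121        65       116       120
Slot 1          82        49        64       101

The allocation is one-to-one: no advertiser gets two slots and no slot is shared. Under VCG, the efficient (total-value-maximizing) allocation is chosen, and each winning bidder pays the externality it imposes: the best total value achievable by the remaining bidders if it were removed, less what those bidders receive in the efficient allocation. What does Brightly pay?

Brightly pays $2.

Efficient allocation: Ember→Slot 1 ($82), Brightly→Slot 3 ($143), Apex→Slot 6 ($116), Granite→Slot 7 ($116); total welfare W = $457.
Brightly receives Slot 3 at value $143, so the others get W − 143 = $314.
Without Brightly: best allocation of the remaining 3 bidders over all 4 slots is Ember→Slot 1 ($82), Apex→Slot 6 ($116), Granite→Slot 3 ($118), total $316.
VCG payment = (others' best without Brightly) − (others' welfare with Brightly) = 316 − 314 = $2.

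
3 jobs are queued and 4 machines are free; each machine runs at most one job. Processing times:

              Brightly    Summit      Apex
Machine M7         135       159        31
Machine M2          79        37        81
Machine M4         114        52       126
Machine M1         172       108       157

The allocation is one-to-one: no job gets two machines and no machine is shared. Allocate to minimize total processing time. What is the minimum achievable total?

Optimal: Brightly→Machine M2 (79 min), Summit→Machine M4 (52 min), Apex→Machine M7 (31 min) — total 79+52+31 = 162 min.
Column-greedy (each machine in turn goes to its cheapest remaining job) gives 182 min, worse by 20.
Next-best assignment: Brightly→Machine M4, Summit→Machine M2, Apex→Machine M7 = 182 min.
Checked against all permutations: 162 min is optimal.

Minimum total: 162 min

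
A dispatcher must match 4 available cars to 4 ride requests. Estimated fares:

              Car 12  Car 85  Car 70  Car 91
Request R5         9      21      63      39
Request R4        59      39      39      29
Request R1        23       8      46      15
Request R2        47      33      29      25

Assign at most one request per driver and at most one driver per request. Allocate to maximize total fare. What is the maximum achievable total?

Optimal: Car 12→Request R4 ($59), Car 85→Request R2 ($33), Car 70→Request R1 ($46), Car 91→Request R5 ($39) — total 59+33+46+39 = $177.
Column-greedy (each request in turn goes to its best remaining driver) gives $170, worse by 7.
No other one-to-one assignment exceeds $177.

Max total: $177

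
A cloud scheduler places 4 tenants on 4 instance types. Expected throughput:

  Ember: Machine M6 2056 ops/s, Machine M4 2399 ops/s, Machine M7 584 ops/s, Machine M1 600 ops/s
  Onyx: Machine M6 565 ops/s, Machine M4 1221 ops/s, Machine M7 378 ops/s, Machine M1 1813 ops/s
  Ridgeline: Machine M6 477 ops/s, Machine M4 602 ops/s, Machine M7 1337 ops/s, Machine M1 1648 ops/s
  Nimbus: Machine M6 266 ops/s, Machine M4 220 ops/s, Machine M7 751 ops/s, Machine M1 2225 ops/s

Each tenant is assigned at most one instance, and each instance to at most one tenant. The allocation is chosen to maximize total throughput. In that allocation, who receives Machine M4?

This is the linear assignment problem.
Optimal: Ember→Machine M6 (2056 ops/s), Onyx→Machine M4 (1221 ops/s), Ridgeline→Machine M7 (1337 ops/s), Nimbus→Machine M1 (2225 ops/s) — total 2056+1221+1337+2225 = 6839 ops/s.
Row-greedy (each tenant in turn takes its best remaining instance) gives 5815 ops/s, worse by 1024.
No other one-to-one assignment exceeds 6839 ops/s.
Onyx's own top instance is Machine M1 (1813 ops/s), but forcing Onyx→Machine M1 and reassigning the rest optimally gives only 5815 ops/s — worse by 1024.

Onyx receives Machine M4.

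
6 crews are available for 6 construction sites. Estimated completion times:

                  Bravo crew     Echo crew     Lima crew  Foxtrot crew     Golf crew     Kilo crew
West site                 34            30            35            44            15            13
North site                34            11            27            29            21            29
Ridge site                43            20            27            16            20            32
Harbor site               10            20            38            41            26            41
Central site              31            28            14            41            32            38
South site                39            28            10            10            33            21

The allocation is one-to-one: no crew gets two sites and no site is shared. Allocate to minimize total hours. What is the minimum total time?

Minimum total: 78 hours

Optimal: Bravo crew→Harbor site (10 hours), Echo crew→North site (11 hours), Lima crew→Central site (14 hours), Foxtrot crew→South site (10 hours), Golf crew→Ridge site (20 hours), Kilo crew→West site (13 hours) — total 10+11+14+10+20+13 = 78 hours.
Min-entry greedy (repeatedly take the single cheapest remaining cell) gives 92 hours, worse by 14.
Swapping Echo crew↔Foxtrot crew (Echo crew→South site 28 hours, Foxtrot crew→North site 29 hours) adds 36.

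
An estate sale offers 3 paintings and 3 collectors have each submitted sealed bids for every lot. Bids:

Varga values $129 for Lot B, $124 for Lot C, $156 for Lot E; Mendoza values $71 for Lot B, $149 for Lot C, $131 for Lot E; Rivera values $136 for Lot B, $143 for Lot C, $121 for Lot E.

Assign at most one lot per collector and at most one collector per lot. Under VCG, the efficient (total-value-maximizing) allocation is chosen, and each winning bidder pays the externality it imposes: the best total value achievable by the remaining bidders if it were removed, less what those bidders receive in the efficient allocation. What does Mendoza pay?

Efficient allocation: Varga→Lot E ($156), Mendoza→Lot C ($149), Rivera→Lot B ($136); total welfare W = $441.
Mendoza receives Lot C at value $149, so the others get W − 149 = $292.
Without Mendoza: best allocation of the remaining 2 bidders over all 3 lots is Varga→Lot E ($156), Rivera→Lot C ($143), total $299.
VCG payment = (others' best without Mendoza) − (others' welfare with Mendoza) = 299 − 292 = $7.

Mendoza pays $7.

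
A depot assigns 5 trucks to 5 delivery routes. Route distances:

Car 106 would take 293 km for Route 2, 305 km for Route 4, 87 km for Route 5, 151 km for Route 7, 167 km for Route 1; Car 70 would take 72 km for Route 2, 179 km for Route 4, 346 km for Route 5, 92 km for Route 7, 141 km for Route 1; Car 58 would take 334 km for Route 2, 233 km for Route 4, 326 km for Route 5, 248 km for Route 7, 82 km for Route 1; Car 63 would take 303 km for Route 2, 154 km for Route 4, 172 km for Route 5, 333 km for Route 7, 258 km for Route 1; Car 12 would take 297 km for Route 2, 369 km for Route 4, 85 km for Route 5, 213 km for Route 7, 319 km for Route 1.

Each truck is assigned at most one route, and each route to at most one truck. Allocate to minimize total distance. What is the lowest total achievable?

Min total: 544 km

This is the linear assignment problem.
Optimal: Car 106→Route 7 (151 km), Car 70→Route 2 (72 km), Car 58→Route 1 (82 km), Car 63→Route 4 (154 km), Car 12→Route 5 (85 km) — total 151+72+82+154+85 = 544 km.
Row-greedy (each truck in turn takes its cheapest remaining route) gives 608 km, worse by 64.
Checked against all permutations: 544 km is optimal.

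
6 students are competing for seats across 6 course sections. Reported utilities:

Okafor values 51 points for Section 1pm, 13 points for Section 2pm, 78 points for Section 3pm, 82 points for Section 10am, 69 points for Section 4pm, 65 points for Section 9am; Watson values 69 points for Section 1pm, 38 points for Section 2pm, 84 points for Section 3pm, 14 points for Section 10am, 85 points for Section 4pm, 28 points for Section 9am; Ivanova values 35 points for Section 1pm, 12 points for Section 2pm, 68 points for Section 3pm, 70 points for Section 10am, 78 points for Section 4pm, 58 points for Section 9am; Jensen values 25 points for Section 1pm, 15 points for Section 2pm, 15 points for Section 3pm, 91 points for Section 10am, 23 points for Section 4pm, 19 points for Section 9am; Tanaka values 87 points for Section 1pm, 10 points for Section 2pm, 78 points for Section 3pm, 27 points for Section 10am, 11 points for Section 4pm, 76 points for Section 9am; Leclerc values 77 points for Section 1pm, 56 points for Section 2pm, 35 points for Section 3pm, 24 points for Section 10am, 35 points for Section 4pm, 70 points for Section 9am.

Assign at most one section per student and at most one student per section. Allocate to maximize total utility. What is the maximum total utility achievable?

Optimal: Okafor→Section 9am (65 points), Watson→Section 3pm (84 points), Ivanova→Section 4pm (78 points), Jensen→Section 10am (91 points), Tanaka→Section 1pm (87 points), Leclerc→Section 2pm (56 points) — total 65+84+78+91+87+56 = 461 points.
Next-best assignment: Okafor→Section 3pm, Watson→Section 4pm, Ivanova→Section 9am, Jensen→Section 10am, Tanaka→Section 1pm, Leclerc→Section 2pm = 455 points.
Swapping Leclerc↔Watson (Leclerc→Section 3pm 35 points, Watson→Section 2pm 38 points) loses 67.
Checked against all permutations: 461 points is optimal.

Max total: 461 points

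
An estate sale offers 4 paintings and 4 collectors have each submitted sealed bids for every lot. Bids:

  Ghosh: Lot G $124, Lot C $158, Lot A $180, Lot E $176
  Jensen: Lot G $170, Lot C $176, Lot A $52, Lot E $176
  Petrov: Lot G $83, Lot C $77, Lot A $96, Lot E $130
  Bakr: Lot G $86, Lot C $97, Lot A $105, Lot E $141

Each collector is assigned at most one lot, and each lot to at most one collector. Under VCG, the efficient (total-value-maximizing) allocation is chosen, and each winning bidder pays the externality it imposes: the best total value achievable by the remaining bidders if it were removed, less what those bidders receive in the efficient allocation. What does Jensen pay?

Efficient allocation: Ghosh→Lot A ($180), Jensen→Lot C ($176), Petrov→Lot G ($83), Bakr→Lot E ($141); total welfare W = $580.
Jensen receives Lot C at value $176, so the others get W − 176 = $404.
Without Jensen: best allocation of the remaining 3 bidders over all 4 lots is Ghosh→Lot A ($180), Petrov→Lot E ($130), Bakr→Lot C ($97), total $407.
VCG payment = (others' best without Jensen) − (others' welfare with Jensen) = 407 − 404 = $3.

Jensen pays $3.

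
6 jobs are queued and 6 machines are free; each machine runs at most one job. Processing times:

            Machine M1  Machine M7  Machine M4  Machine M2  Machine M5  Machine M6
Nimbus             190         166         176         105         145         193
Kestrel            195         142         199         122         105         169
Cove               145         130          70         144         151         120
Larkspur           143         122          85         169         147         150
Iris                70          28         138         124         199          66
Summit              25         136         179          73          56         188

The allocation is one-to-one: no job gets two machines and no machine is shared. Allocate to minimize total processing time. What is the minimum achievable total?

This is the linear assignment problem.
Optimal: Nimbus→Machine M2 (105 min), Kestrel→Machine M5 (105 min), Cove→Machine M6 (120 min), Larkspur→Machine M4 (85 min), Iris→Machine M7 (28 min), Summit→Machine M1 (25 min) — total 105+105+120+85+28+25 = 468 min.
Row-greedy (each job in turn takes its cheapest remaining machine) gives 493 min, worse by 25.
Next-best assignment: Nimbus→Machine M2, Kestrel→Machine M5, Cove→Machine M4, Larkspur→Machine M6, Iris→Machine M7, Summit→Machine M1 = 483 min.
Swapping Larkspur↔Cove (Larkspur→Machine M6 150 min, Cove→Machine M4 70 min) adds 15.
Every other assignment is strictly worse.

Min total: 468 min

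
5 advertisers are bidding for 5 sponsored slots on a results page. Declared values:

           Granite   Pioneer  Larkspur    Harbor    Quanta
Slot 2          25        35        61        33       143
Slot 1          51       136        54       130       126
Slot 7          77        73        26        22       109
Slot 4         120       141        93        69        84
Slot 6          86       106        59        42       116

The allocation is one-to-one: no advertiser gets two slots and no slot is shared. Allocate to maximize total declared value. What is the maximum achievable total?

This is the linear assignment problem.
Optimal: Granite→Slot 7 ($77), Pioneer→Slot 4 ($141), Larkspur→Slot 6 ($59), Harbor→Slot 1 ($130), Quanta→Slot 2 ($143) — total 77+141+59+130+143 = $550.
Row-greedy (each advertiser in turn takes its best remaining slot) gives $468, worse by 82.
Next-best assignment: Granite→Slot 7, Pioneer→Slot 6, Larkspur→Slot 4, Harbor→Slot 1, Quanta→Slot 2 = $549.

Maximum total: $550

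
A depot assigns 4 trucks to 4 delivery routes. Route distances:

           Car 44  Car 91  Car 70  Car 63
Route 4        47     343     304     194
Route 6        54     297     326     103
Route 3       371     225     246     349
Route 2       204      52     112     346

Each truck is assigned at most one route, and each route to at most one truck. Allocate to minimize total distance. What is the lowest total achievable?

Minimum total: 448 km

Optimal: Car 44→Route 4 (47 km), Car 91→Route 2 (52 km), Car 70→Route 3 (246 km), Car 63→Route 6 (103 km) — total 47+52+246+103 = 448 km.
Column-greedy (each route in turn goes to its cheapest remaining truck) gives 487 km, worse by 39.
Checked against all permutations: 448 km is optimal.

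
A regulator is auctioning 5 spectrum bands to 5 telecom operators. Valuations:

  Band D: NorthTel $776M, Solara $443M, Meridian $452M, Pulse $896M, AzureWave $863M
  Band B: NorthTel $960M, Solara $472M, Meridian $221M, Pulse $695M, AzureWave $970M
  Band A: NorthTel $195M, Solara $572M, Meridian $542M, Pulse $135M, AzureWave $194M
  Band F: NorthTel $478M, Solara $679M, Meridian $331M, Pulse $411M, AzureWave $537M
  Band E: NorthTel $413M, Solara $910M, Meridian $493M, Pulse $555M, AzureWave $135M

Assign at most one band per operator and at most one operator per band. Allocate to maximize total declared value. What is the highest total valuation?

This is the linear assignment problem.
Optimal: NorthTel→Band B ($960M), Solara→Band E ($910M), Meridian→Band A ($542M), Pulse→Band D ($896M), AzureWave→Band F ($537M) — total 960+910+542+896+537 = $3845M.
Next-best assignment: NorthTel→Band F, Solara→Band E, Meridian→Band A, Pulse→Band D, AzureWave→Band B = $3796M.

Maximum total: $3845M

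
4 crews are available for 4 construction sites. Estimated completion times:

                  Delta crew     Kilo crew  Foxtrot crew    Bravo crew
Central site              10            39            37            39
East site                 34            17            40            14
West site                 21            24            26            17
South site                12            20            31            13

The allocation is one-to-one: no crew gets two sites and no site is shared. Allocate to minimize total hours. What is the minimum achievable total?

Optimal: Delta crew→Central site (10 hours), Kilo crew→East site (17 hours), Foxtrot crew→West site (26 hours), Bravo crew→South site (13 hours) — total 10+17+26+13 = 66 hours.
Checked against all permutations: 66 hours is optimal.

Min total: 66 hours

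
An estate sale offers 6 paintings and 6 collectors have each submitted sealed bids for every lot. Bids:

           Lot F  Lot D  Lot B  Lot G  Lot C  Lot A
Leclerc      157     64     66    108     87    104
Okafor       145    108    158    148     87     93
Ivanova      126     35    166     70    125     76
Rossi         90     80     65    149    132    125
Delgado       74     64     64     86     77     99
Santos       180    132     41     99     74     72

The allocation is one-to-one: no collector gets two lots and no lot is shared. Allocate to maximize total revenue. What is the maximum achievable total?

This is the linear assignment problem.
Optimal: Leclerc→Lot F ($157), Okafor→Lot G ($148), Ivanova→Lot B ($166), Rossi→Lot C ($132), Delgado→Lot A ($99), Santos→Lot D ($132) — total 157+148+166+132+99+132 = $834.

Max total: $834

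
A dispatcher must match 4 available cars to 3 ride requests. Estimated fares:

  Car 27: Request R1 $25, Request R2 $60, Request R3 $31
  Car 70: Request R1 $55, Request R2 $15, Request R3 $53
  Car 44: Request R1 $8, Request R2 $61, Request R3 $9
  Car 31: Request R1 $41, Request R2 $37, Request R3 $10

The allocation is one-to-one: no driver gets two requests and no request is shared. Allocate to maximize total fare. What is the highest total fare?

This is the linear assignment problem.
Optimal: Car 31→Request R1 ($41), Car 44→Request R2 ($61), Car 70→Request R3 ($53) — total 41+61+53 = $155.
Row-greedy (each driver in turn takes its best remaining request) gives $124, worse by 31.
Next-best assignment: Car 31→Request R1, Car 27→Request R2, Car 70→Request R3 = $154.
Swapping Car 70↔Car 44 (Car 70→Request R2 $15, Car 44→Request R3 $9) loses 90.

Maximum total: $155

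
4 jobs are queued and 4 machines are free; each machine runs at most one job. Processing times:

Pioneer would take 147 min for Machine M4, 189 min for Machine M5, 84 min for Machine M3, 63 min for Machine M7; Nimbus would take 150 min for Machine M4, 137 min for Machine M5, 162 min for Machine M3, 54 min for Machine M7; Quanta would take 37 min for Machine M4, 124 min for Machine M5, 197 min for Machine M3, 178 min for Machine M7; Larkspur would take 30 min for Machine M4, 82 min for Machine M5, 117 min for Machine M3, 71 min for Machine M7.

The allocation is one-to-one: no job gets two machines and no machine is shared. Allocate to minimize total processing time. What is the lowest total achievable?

Minimum total: 257 min

Optimal: Pioneer→Machine M3 (84 min), Nimbus→Machine M7 (54 min), Quanta→Machine M4 (37 min), Larkspur→Machine M5 (82 min) — total 84+54+37+82 = 257 min.
Row-greedy (each job in turn takes its cheapest remaining machine) gives 354 min, worse by 97.
Next-best assignment: Pioneer→Machine M3, Nimbus→Machine M7, Quanta→Machine M5, Larkspur→Machine M4 = 292 min.
Checked against all permutations: 257 min is optimal.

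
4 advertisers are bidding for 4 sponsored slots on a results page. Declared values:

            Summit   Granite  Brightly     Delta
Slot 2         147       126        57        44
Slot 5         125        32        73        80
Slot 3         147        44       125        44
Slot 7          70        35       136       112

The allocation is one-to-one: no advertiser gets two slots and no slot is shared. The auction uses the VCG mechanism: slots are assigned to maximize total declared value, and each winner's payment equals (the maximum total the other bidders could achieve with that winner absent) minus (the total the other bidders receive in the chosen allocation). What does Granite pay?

Granite pays $21.

Efficient allocation: Summit→Slot 3 ($147), Granite→Slot 2 ($126), Brightly→Slot 7 ($136), Delta→Slot 5 ($80); total welfare W = $489.
Granite receives Slot 2 at value $126, so the others get W − 126 = $363.
Without Granite: best allocation of the remaining 3 bidders over all 4 slots is Summit→Slot 2 ($147), Brightly→Slot 3 ($125), Delta→Slot 7 ($112), total $384.
VCG payment = (others' best without Granite) − (others' welfare with Granite) = 384 − 363 = $21.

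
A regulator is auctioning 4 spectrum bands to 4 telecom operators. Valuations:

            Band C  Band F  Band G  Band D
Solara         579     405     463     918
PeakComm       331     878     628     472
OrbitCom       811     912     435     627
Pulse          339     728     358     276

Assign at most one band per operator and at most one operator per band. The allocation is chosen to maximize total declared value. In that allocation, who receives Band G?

Optimal: Solara→Band D ($918M), PeakComm→Band G ($628M), OrbitCom→Band C ($811M), Pulse→Band F ($728M) — total 918+628+811+728 = $3085M.
Max-entry greedy (repeatedly take the single best remaining cell) gives $2797M, worse by 288.
Next-best assignment: Solara→Band D, PeakComm→Band F, OrbitCom→Band C, Pulse→Band G = $2965M.
PeakComm's own top band is Band F ($878M), but forcing PeakComm→Band F and reassigning the rest optimally gives only $2965M — worse by 120.

PeakComm receives Band G.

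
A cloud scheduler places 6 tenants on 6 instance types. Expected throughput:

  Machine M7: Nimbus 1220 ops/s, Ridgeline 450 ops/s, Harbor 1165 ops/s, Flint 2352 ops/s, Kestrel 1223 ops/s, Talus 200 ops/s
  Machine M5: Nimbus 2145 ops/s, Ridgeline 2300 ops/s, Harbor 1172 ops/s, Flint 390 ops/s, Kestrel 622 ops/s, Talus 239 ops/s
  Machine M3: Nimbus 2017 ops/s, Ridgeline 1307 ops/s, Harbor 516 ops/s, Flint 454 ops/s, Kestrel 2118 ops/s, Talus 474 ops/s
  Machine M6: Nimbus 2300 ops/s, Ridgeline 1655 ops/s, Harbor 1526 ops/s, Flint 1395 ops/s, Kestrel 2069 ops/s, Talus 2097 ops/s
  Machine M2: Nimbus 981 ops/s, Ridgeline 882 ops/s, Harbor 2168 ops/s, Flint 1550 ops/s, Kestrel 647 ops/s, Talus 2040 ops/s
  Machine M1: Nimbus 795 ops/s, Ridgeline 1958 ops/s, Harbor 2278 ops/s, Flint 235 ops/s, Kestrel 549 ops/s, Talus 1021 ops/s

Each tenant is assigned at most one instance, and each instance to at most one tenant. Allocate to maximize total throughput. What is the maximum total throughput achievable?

Optimal: Nimbus→Machine M6 (2300 ops/s), Ridgeline→Machine M5 (2300 ops/s), Harbor→Machine M1 (2278 ops/s), Flint→Machine M7 (2352 ops/s), Kestrel→Machine M3 (2118 ops/s), Talus→Machine M2 (2040 ops/s) — total 2300+2300+2278+2352+2118+2040 = 13388 ops/s.
Column-greedy (each instance in turn goes to its best remaining tenant) gives 12259 ops/s, worse by 1129.

Max total: 13388 ops/s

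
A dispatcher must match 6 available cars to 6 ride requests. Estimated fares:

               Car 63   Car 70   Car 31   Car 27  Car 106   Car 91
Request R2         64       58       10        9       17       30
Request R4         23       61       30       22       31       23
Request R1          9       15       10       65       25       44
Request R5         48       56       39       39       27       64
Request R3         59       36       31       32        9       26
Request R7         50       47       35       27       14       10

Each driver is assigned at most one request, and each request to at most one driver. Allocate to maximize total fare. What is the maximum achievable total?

This is a one-to-one assignment (maximum-weight bipartite matching).
Optimal: Car 63→Request R3 ($59), Car 70→Request R2 ($58), Car 31→Request R7 ($35), Car 27→Request R1 ($65), Car 106→Request R4 ($31), Car 91→Request R5 ($64) — total 59+58+35+65+31+64 = $312.
Row-greedy (each driver in turn takes its best remaining request) gives $269, worse by 43.
Next-best assignment: Car 63→Request R2, Car 70→Request R7, Car 31→Request R3, Car 27→Request R1, Car 106→Request R4, Car 91→Request R5 = $302.
Every other assignment is strictly worse.

Maximum total: $312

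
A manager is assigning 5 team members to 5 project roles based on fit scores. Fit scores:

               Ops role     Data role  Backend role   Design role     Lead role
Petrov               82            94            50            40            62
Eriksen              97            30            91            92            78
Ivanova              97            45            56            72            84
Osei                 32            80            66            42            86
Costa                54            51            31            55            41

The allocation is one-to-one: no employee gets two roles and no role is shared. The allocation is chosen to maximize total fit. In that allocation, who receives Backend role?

This is the linear assignment problem.
Optimal: Petrov→Data role (94 pts), Eriksen→Backend role (91 pts), Ivanova→Ops role (97 pts), Osei→Lead role (86 pts), Costa→Design role (55 pts) — total 94+91+97+86+55 = 423 pts.
Column-greedy (each role in turn goes to its best remaining employee) gives 370 pts, worse by 53.
Next-best assignment: Petrov→Data role, Eriksen→Design role, Ivanova→Ops role, Osei→Lead role, Costa→Backend role = 400 pts.
Every other assignment is strictly worse.
Eriksen's own top role is Ops role (97 pts), but forcing Eriksen→Ops role and reassigning the rest optimally gives only 396 pts — worse by 27.

Eriksen receives Backend role.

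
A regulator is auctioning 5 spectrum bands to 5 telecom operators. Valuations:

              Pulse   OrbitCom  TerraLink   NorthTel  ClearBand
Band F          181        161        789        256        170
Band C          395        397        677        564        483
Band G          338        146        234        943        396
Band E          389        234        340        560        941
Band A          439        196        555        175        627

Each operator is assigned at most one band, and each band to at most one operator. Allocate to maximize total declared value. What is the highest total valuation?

This is a one-to-one assignment (maximum-weight bipartite matching).
Optimal: Pulse→Band A ($439M), OrbitCom→Band C ($397M), TerraLink→Band F ($789M), NorthTel→Band G ($943M), ClearBand→Band E ($941M) — total 439+397+789+943+941 = $3509M.
Column-greedy (each band in turn goes to its best remaining operator) gives $2334M, worse by 1175.
Every other assignment is strictly worse.

Max total: $3509M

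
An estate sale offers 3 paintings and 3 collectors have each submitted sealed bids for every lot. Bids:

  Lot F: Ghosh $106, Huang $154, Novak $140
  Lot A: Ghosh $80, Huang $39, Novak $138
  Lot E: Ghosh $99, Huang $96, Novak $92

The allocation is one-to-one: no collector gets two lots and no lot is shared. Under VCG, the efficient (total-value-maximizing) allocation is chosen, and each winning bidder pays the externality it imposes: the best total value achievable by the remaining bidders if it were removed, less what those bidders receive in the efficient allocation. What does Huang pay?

Efficient allocation: Ghosh→Lot E ($99), Huang→Lot F ($154), Novak→Lot A ($138); total welfare W = $391.
Huang receives Lot F at value $154, so the others get W − 154 = $237.
Without Huang: best allocation of the remaining 2 bidders over all 3 lots is Ghosh→Lot F ($106), Novak→Lot A ($138), total $244.
VCG payment = (others' best without Huang) − (others' welfare with Huang) = 244 − 237 = $7.

Huang pays $7.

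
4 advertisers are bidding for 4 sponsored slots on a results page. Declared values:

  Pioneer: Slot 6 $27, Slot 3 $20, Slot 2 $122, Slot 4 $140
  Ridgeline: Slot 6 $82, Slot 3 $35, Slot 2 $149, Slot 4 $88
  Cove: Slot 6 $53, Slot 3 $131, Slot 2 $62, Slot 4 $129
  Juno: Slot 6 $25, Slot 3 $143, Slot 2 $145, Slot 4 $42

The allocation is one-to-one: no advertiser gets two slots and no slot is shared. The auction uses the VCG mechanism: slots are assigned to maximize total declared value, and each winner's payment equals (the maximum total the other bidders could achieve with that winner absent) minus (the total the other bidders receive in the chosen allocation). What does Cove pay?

Efficient allocation: Pioneer→Slot 4 ($140), Ridgeline→Slot 6 ($82), Cove→Slot 3 ($131), Juno→Slot 2 ($145); total welfare W = $498.
Cove receives Slot 3 at value $131, so the others get W − 131 = $367.
Without Cove: best allocation of the remaining 3 bidders over all 4 slots is Pioneer→Slot 4 ($140), Ridgeline→Slot 2 ($149), Juno→Slot 3 ($143), total $432.
VCG payment = (others' best without Cove) − (others' welfare with Cove) = 432 − 367 = $65.

Cove pays $65.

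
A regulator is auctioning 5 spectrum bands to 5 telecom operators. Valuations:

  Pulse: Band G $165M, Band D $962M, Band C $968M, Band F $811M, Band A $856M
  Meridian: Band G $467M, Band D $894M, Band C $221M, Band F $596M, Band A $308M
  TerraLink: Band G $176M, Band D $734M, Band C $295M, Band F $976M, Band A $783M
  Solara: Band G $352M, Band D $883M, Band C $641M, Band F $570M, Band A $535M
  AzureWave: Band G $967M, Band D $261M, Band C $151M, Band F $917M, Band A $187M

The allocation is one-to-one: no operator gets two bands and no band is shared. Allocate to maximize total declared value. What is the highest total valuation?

Maximum total: $4340M

This is the linear assignment problem.
Optimal: Pulse→Band C ($968M), Meridian→Band D ($894M), TerraLink→Band F ($976M), Solara→Band A ($535M), AzureWave→Band G ($967M) — total 968+894+976+535+967 = $4340M.
Column-greedy (each band in turn goes to its best remaining operator) gives $3854M, worse by 486.
Next-best assignment: Pulse→Band A, Meridian→Band D, TerraLink→Band F, Solara→Band C, AzureWave→Band G = $4334M.
Swapping TerraLink↔Pulse (TerraLink→Band C $295M, Pulse→Band F $811M) loses 838.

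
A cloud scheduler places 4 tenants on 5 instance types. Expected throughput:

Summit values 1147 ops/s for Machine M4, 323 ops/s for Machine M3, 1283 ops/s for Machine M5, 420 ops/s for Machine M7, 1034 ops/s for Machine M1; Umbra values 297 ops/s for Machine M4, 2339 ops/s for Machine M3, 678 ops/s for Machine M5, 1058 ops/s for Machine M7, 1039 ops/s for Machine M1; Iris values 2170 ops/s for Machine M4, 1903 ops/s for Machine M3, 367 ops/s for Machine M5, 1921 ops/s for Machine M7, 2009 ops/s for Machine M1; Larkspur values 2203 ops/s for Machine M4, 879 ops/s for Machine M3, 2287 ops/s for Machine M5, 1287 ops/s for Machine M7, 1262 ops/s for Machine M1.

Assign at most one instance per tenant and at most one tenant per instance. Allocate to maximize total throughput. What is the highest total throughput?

Maximum total: 7834 ops/s

Optimal: Summit→Machine M5 (1283 ops/s), Umbra→Machine M3 (2339 ops/s), Iris→Machine M1 (2009 ops/s), Larkspur→Machine M4 (2203 ops/s) — total 1283+2339+2009+2203 = 7834 ops/s.
Swapping Summit↔Larkspur (Summit→Machine M4 1147 ops/s, Larkspur→Machine M5 2287 ops/s) loses 52.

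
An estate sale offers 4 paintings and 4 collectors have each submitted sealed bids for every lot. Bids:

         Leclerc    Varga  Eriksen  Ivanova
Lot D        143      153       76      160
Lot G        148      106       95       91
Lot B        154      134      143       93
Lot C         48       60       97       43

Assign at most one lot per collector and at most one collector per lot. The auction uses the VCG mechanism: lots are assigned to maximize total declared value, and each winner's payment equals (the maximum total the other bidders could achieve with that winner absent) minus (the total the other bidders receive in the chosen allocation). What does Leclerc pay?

Leclerc pays $18.

Efficient allocation: Leclerc→Lot G ($148), Varga→Lot B ($134), Eriksen→Lot C ($97), Ivanova→Lot D ($160); total welfare W = $539.
Leclerc receives Lot G at value $148, so the others get W − 148 = $391.
Without Leclerc: best allocation of the remaining 3 bidders over all 4 lots is Varga→Lot G ($106), Eriksen→Lot B ($143), Ivanova→Lot D ($160), total $409.
VCG payment = (others' best without Leclerc) − (others' welfare with Leclerc) = 409 − 391 = $18.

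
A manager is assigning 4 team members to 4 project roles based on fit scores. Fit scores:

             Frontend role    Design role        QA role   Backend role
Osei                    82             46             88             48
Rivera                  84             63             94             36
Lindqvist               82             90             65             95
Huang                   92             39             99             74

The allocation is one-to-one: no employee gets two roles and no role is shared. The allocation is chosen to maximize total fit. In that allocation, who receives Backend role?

Huang receives Backend role.

Optimal: Osei→Frontend role (82 pts), Rivera→QA role (94 pts), Lindqvist→Design role (90 pts), Huang→Backend role (74 pts) — total 82+94+90+74 = 340 pts.
Row-greedy (each employee in turn takes its best remaining role) gives 306 pts, worse by 34.
Swapping Rivera↔Lindqvist (Rivera→Design role 63 pts, Lindqvist→QA role 65 pts) loses 56.
Huang's own top role is QA role (99 pts), but forcing Huang→QA role and reassigning the rest optimally gives only 339 pts — worse by 1.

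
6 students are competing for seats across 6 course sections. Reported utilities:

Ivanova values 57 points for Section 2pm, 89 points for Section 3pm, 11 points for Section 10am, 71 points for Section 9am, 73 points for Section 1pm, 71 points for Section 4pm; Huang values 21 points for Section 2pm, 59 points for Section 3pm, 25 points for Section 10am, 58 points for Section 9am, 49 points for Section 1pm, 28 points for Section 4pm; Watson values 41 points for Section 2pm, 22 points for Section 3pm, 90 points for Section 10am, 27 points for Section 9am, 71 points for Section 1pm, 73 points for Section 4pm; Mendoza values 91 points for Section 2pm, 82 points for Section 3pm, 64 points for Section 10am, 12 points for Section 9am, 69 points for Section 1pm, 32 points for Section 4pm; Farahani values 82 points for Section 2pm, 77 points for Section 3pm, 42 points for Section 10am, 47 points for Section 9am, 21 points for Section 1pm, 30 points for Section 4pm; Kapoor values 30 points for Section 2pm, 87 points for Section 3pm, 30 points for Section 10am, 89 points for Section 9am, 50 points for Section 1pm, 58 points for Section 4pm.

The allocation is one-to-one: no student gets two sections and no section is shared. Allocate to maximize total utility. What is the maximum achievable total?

Maximum total: 467 points

Treat this as an assignment problem: match each student to one section.
Optimal: Ivanova→Section 4pm (71 points), Huang→Section 1pm (49 points), Watson→Section 10am (90 points), Mendoza→Section 2pm (91 points), Farahani→Section 3pm (77 points), Kapoor→Section 9am (89 points) — total 71+49+90+91+77+89 = 467 points.
Column-greedy (each section in turn goes to its best remaining student) gives 438 points, worse by 29.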